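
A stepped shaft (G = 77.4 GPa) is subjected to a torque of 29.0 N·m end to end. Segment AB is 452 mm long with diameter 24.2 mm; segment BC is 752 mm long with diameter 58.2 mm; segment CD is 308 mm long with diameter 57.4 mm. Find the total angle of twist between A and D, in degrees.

0.309°

J_AB = π(0.0242)⁴/32 = 3.37×10^-8 m⁴; J_BC = π(0.0582)⁴/32 = 1.13×10^-6 m⁴; J_CD = π(0.0574)⁴/32 = 1.07×10^-6 m⁴.
θ = (T/G)·Σ L_i/J_i = (29.00/77.4×10⁹)·(0.452/3.37×10^-8 + 0.752/1.13×10^-6 + 0.308/1.07×10^-6) = 5.388×10^-3 rad.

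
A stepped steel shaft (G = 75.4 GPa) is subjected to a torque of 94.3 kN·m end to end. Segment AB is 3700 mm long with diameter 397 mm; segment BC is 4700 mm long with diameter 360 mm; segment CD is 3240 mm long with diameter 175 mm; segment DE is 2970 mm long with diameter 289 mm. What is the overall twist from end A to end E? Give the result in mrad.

54.9 mrad

J_AB = π(0.397)⁴/32 = 2.44×10^-3 m⁴; J_BC = π(0.360)⁴/32 = 1.65×10^-3 m⁴; J_CD = π(0.175)⁴/32 = 9.21×10^-5 m⁴; J_DE = π(0.289)⁴/32 = 6.85×10^-4 m⁴.
θ = (T/G)·Σ L_i/J_i = (94300/75.4×10⁹)·(3.70/2.44×10^-3 + 4.70/1.65×10^-3 + 3.24/9.21×10^-5 + 2.97/6.85×10^-4) = 0.05489 rad.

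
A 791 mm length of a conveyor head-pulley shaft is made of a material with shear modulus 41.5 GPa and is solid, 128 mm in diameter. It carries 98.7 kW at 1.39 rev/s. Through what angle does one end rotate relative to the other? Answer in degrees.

0.468°

ω = 2π·1.39 = 8.734 rad/s, so T = P/ω = 98.7×10³ / 8.734 = 11300 N·m.
J = πd⁴/32 = π(0.128)⁴/32 = 2.635×10^-5 m⁴.
θ = T·L/(G·J) = 11300 × 0.791 / (41.5×10⁹ × 2.635×10^-5) = 8.174×10^-3 rad.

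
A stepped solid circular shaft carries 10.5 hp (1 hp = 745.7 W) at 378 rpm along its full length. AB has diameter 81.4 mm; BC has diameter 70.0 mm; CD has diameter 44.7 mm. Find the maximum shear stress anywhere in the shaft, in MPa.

11.3 MPa

ω = 2π·378/60 = 39.58 rad/s, so T = P/ω = 10.5×745.7 / 39.58 = 197.8 N·m.
Under the same torque, τ_max = 16T/(πd³) is largest where d is smallest — segment CD (d = 44.7 mm).
τ_max = 16·197.8/(π·(0.0447)³) = 1.128×10^7 Pa.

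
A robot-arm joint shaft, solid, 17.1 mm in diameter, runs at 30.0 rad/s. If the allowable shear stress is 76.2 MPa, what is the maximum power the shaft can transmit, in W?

J = πd⁴/32 = π(0.0171)⁴/32 = 8.394×10^-9 m⁴.
T_max = τ_allow·J/r = 7.62×10^7 × 8.394×10^-9 / 0.00855 = 74.81 N·m.
ω = 30.0 rad/s, so P_max = T_max·ω = 2244 W.

2240 W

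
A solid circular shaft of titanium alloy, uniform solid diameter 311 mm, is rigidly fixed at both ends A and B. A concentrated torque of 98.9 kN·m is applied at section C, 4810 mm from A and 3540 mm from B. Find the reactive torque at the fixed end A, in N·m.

41900 N·m

With uniform GJ and both ends fixed, compatibility θ_AC = θ_CB gives T_A·a = T_B·b, together with T_A + T_B = T₀.
T_A = T₀·b/(a+b) = 98900·3540/8350 = 41930 N·m; T_B = 56970 N·m.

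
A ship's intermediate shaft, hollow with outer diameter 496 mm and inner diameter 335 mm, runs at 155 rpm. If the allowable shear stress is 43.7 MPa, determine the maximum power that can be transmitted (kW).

13500 kW

J = π(d_o⁴ − d_i⁴)/32 = π(0.496⁴ − 0.335⁴)/32 = 4.705×10^-3 m⁴.
T_max = τ_allow·J/r = 4.37×10^7 × 4.705×10^-3 / 0.248 = 829100 N·m.
ω = 2π·155/60 = 16.23 rad/s, so P_max = T_max·ω = 1.346×10^7 W.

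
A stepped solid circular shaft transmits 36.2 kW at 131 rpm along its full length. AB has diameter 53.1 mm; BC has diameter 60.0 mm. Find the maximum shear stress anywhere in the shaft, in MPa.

ω = 2π·131/60 = 13.72 rad/s, so T = P/ω = 36.2×10³ / 13.72 = 2639 N·m.
Under the same torque, τ_max = 16T/(πd³) is largest where d is smallest — segment AB (d = 53.1 mm).
τ_max = 16·2639/(π·(0.0531)³) = 8.976×10^7 Pa.

89.8 MPa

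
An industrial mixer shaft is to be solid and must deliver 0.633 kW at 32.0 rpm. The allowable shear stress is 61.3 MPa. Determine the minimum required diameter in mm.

ω = 2π·32.0/60 = 3.351 rad/s, so T = P/ω = 0.633×10³ / 3.351 = 188.9 N·m.
For a solid shaft τ_max = 16T/(πd³), so d = (16T/(π τ_allow))^(1/3) = (16·188.9/(π·6.13×10^7))^(1/3) = 0.02504 m.

25.0 mm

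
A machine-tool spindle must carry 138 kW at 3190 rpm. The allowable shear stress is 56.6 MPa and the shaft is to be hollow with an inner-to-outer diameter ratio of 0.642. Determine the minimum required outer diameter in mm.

35.5 mm

ω = 2π·3190/60 = 334.1 rad/s, so T = P/ω = 138×10³ / 334.1 = 413.1 N·m.
For a hollow shaft with d_i/d_o = 0.642: τ_max = 16T/(π d_o³ (1−k⁴)), so d_o = [16T/(π τ_allow (1−k⁴))]^(1/3) = [16·413.1/(π·5.66×10^7·0.8301)]^(1/3) = 0.03551 m.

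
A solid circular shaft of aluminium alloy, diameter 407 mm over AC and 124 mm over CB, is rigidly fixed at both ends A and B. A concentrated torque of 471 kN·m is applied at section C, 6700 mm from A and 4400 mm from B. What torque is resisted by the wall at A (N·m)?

Compatibility: T_A·a/J_AC = T_B·b/J_CB with T_A + T_B = T₀.
J_AC = 2.69×10^-3 m⁴, J_CB = 2.32×10^-5 m⁴, so T_A = T₀·(J_AC/a)/((J_AC/a)+(J_CB/b)) = 464900 N·m, T_B = 6099 N·m.

465000 N·m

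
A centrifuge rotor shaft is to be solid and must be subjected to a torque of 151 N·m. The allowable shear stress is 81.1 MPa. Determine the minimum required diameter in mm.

For a solid shaft τ_max = 16T/(πd³), so d = (16T/(π τ_allow))^(1/3) = (16·151.0/(π·8.11×10^7))^(1/3) = 0.02117 m.

21.2 mm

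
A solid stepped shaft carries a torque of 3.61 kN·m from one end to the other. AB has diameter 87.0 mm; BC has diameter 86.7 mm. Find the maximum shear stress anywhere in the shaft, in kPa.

28200 kPa

Under the same torque, τ_max = 16T/(πd³) is largest where d is smallest — segment BC (d = 86.7 mm).
τ_max = 16·3610/(π·(0.0867)³) = 2.821×10^7 Pa.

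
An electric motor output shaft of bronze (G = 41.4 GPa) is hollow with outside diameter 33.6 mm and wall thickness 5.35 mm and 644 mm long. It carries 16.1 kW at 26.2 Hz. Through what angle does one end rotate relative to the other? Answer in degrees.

0.888°

ω = 2π·26.2 = 164.6 rad/s, so T = P/ω = 16.1×10³ / 164.6 = 97.80 N·m.
J = π(d_o⁴ − d_i⁴)/32 = π(0.0336⁴ − 0.0229⁴)/32 = 9.813×10^-8 m⁴.
θ = T·L/(G·J) = 97.80 × 0.644 / (41.4×10⁹ × 9.813×10^-8) = 0.01550 rad.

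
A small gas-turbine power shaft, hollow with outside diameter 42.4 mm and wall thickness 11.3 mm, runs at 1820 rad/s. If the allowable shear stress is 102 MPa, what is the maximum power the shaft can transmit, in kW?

2650 kW

J = π(d_o⁴ − d_i⁴)/32 = π(0.0424⁴ − 0.0198⁴)/32 = 3.022×10^-7 m⁴.
T_max = τ_allow·J/r = 1.02×10^8 × 3.022×10^-7 / 0.0212 = 1454 N·m.
ω = 1820 rad/s, so P_max = T_max·ω = 2.646×10^6 W.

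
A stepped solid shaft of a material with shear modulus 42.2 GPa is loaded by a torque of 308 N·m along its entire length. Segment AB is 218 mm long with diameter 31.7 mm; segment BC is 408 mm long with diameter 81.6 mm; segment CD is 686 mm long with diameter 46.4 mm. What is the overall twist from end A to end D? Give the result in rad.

0.0277 rad

J_AB = π(0.0317)⁴/32 = 9.91×10^-8 m⁴; J_BC = π(0.0816)⁴/32 = 4.35×10^-6 m⁴; J_CD = π(0.0464)⁴/32 = 4.55×10^-7 m⁴.
θ = (T/G)·Σ L_i/J_i = (308.0/42.2×10⁹)·(0.218/9.91×10^-8 + 0.408/4.35×10^-6 + 0.686/4.55×10^-7) = 0.02774 rad.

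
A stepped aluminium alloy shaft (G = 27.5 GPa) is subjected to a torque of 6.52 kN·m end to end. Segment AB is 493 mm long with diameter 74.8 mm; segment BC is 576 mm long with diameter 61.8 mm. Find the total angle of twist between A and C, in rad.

J_AB = π(0.0748)⁴/32 = 3.07×10^-6 m⁴; J_BC = π(0.0618)⁴/32 = 1.43×10^-6 m⁴.
θ = (T/G)·Σ L_i/J_i = (6520/27.5×10⁹)·(0.493/3.07×10^-6 + 0.576/1.43×10^-6) = 0.1334 rad.

0.133 rad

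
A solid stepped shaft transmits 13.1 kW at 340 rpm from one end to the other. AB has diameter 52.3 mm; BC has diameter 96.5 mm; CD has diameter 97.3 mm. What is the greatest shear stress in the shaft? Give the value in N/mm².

ω = 2π·340/60 = 35.60 rad/s, so T = P/ω = 13.1×10³ / 35.60 = 367.9 N·m.
Under the same torque, τ_max = 16T/(πd³) is largest where d is smallest — segment AB (d = 52.3 mm).
τ_max = 16·367.9/(π·(0.0523)³) = 1.310×10^7 Pa.

13.1 N/mm²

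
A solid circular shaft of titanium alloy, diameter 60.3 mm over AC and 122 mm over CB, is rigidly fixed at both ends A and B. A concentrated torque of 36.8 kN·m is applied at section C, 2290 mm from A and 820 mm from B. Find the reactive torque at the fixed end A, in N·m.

Compatibility: T_A·a/J_AC = T_B·b/J_CB with T_A + T_B = T₀.
J_AC = 1.30×10^-6 m⁴, J_CB = 2.17×10^-5 m⁴, so T_A = T₀·(J_AC/a)/((J_AC/a)+(J_CB/b)) = 770.0 N·m, T_B = 36030 N·m.

770 N·m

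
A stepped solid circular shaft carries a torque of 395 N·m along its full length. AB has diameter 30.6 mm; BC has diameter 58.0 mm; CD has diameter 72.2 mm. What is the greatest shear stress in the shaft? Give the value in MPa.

70.2 MPa

Under the same torque, τ_max = 16T/(πd³) is largest where d is smallest — segment AB (d = 30.6 mm).
τ_max = 16·395.0/(π·(0.0306)³) = 7.021×10^7 Pa.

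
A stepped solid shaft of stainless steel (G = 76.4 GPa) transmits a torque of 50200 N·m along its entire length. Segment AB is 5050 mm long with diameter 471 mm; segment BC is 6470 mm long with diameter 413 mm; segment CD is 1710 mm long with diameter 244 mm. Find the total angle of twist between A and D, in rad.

J_AB = π(0.471)⁴/32 = 4.83×10^-3 m⁴; J_BC = π(0.413)⁴/32 = 2.86×10^-3 m⁴; J_CD = π(0.244)⁴/32 = 3.48×10^-4 m⁴.
θ = (T/G)·Σ L_i/J_i = (50200/76.4×10⁹)·(5.05/4.83×10^-3 + 6.47/2.86×10^-3 + 1.71/3.48×10^-4) = 5.404×10^-3 rad.

0.00540 rad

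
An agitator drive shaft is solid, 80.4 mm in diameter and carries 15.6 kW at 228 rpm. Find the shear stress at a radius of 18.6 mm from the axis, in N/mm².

ω = 2π·228/60 = 23.88 rad/s, so T = P/ω = 15.6×10³ / 23.88 = 653.4 N·m.
J = πd⁴/32 = π(0.0804)⁴/32 = 4.102×10^-6 m⁴.
Shear stress varies linearly with radius: τ = T·r/J = 653.4 × 0.0186 / 4.102×10^-6 = 2.962×10^6 Pa.

2.96 N/mm²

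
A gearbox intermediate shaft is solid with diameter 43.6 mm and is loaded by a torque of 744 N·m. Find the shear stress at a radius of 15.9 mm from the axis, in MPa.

J = πd⁴/32 = π(0.0436)⁴/32 = 3.548×10^-7 m⁴.
Shear stress varies linearly with radius: τ = T·r/J = 744.0 × 0.0159 / 3.548×10^-7 = 3.334×10^7 Pa.

33.3 MPa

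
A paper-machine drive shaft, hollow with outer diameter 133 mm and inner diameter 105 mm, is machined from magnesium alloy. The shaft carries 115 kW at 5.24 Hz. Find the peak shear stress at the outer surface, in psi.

ω = 2π·5.24 = 32.92 rad/s, so T = P/ω = 115×10³ / 32.92 = 3493 N·m.
J = π(d_o⁴ − d_i⁴)/32 = π(0.133⁴ − 0.105⁴)/32 = 1.879×10^-5 m⁴.
τ_max = T·r/J = 3493 × 0.0665 / 1.879×10^-5 = 1.236×10^7 Pa.

1790 psi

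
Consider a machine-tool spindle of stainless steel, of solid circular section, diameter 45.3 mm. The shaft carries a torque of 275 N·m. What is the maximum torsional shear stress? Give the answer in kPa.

J = πd⁴/32 = π(0.0453)⁴/32 = 4.134×10^-7 m⁴.
τ_max = T·r/J = 275.0 × 0.0226 / 4.134×10^-7 = 1.507×10^7 Pa.

15100 kPa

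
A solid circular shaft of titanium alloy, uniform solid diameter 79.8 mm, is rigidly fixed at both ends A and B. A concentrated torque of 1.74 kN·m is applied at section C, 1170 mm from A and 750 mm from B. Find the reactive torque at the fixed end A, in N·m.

With uniform GJ and both ends fixed, compatibility θ_AC = θ_CB gives T_A·a = T_B·b, together with T_A + T_B = T₀.
T_A = T₀·b/(a+b) = 1740·750/1920 = 679.7 N·m; T_B = 1060 N·m.

680 N·m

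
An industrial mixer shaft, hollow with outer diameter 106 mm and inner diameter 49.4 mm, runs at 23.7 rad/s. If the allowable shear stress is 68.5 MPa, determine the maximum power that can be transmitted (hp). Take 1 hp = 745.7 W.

485 hp

J = π(d_o⁴ − d_i⁴)/32 = π(0.106⁴ − 0.0494⁴)/32 = 1.181×10^-5 m⁴.
T_max = τ_allow·J/r = 6.85×10^7 × 1.181×10^-5 / 0.0530 = 15260 N·m.
ω = 23.7 rad/s, so P_max = T_max·ω = 3.617×10^5 W.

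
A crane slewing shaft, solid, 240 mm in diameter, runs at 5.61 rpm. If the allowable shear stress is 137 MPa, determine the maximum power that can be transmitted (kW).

218 kW

J = πd⁴/32 = π(0.240)⁴/32 = 3.257×10^-4 m⁴.
T_max = τ_allow·J/r = 1.37×10^8 × 3.257×10^-4 / 0.120 = 371900 N·m.
ω = 2π·5.61/60 = 0.5875 rad/s, so P_max = T_max·ω = 2.185×10^5 W.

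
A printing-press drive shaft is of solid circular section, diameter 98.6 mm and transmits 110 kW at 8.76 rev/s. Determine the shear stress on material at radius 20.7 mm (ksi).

ω = 2π·8.76 = 55.04 rad/s, so T = P/ω = 110×10³ / 55.04 = 1999 N·m.
J = πd⁴/32 = π(0.0986)⁴/32 = 9.279×10^-6 m⁴.
Shear stress varies linearly with radius: τ = T·r/J = 1999 × 0.0207 / 9.279×10^-6 = 4.458×10^6 Pa.

0.647 ksi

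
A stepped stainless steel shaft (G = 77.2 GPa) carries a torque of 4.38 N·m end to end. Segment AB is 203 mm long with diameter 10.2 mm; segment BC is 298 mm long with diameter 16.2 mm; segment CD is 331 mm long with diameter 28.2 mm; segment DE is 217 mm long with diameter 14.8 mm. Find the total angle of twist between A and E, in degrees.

J_AB = π(0.0102)⁴/32 = 1.06×10^-9 m⁴; J_BC = π(0.0162)⁴/32 = 6.76×10^-9 m⁴; J_CD = π(0.0282)⁴/32 = 6.21×10^-8 m⁴; J_DE = π(0.0148)⁴/32 = 4.71×10^-9 m⁴.
θ = (T/G)·Σ L_i/J_i = (4.380/77.2×10⁹)·(0.203/1.06×10^-9 + 0.298/6.76×10^-9 + 0.331/6.21×10^-8 + 0.217/4.71×10^-9) = 0.01625 rad.

0.931°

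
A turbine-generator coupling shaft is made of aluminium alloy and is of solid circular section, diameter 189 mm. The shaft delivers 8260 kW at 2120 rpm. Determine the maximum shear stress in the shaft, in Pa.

ω = 2π·2120/60 = 222.0 rad/s, so T = P/ω = 8260×10³ / 222.0 = 37210 N·m.
J = πd⁴/32 = π(0.189)⁴/32 = 1.253×10^-4 m⁴.
τ_max = T·r/J = 37210 × 0.0945 / 1.253×10^-4 = 2.807×10^7 Pa.

2.81e7 Pa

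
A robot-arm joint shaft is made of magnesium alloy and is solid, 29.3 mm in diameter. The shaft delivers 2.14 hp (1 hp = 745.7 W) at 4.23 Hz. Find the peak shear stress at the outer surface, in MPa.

12.2 MPa

ω = 2π·4.23 = 26.58 rad/s, so T = P/ω = 2.14×745.7 / 26.58 = 60.04 N·m.
J = πd⁴/32 = π(0.0293)⁴/32 = 7.236×10^-8 m⁴.
τ_max = T·r/J = 60.04 × 0.0146 / 7.236×10^-8 = 1.216×10^7 Pa.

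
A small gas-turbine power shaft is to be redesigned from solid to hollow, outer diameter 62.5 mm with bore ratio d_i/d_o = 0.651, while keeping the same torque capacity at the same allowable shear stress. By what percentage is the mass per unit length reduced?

34.3 %

Equal τ_max and T ⇒ the solid shaft needs d_s³ = d_o³(1−k⁴), so d_s = 62.5·(1−0.651⁴)^(1/3) = 58.51 mm.
Area ratio A_h/A_s = d_o²(1−k²)/d_s² = (1−k²)/(1−k⁴)^(2/3) = 0.6575.
Mass saving = 1 − 0.6575 = 34.3 %.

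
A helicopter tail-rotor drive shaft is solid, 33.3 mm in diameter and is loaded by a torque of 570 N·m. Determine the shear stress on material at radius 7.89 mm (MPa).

37.3 MPa

J = πd⁴/32 = π(0.0333)⁴/32 = 1.207×10^-7 m⁴.
Shear stress varies linearly with radius: τ = T·r/J = 570.0 × 0.00789 / 1.207×10^-7 = 3.725×10^7 Pa.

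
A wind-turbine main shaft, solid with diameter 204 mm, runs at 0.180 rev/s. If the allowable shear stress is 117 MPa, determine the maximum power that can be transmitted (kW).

J = πd⁴/32 = π(0.204)⁴/32 = 1.700×10^-4 m⁴.
T_max = τ_allow·J/r = 1.17×10^8 × 1.700×10^-4 / 0.102 = 195000 N·m.
ω = 2π·0.180 = 1.131 rad/s, so P_max = T_max·ω = 2.206×10^5 W.

221 kW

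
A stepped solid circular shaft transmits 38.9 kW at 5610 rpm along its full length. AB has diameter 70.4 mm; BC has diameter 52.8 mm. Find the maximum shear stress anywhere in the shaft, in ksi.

ω = 2π·5610/60 = 587.5 rad/s, so T = P/ω = 38.9×10³ / 587.5 = 66.22 N·m.
Under the same torque, τ_max = 16T/(πd³) is largest where d is smallest — segment BC (d = 52.8 mm).
τ_max = 16·66.22/(π·(0.0528)³) = 2.291×10^6 Pa.

0.332 ksi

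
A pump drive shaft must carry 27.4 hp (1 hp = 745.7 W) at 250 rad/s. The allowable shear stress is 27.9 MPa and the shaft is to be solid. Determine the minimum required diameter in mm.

24.6 mm

ω = 250 rad/s, so T = P/ω = 27.4×745.7 / 250.0 = 81.73 N·m.
For a solid shaft τ_max = 16T/(πd³), so d = (16T/(π τ_allow))^(1/3) = (16·81.73/(π·2.79×10^7))^(1/3) = 0.02462 m.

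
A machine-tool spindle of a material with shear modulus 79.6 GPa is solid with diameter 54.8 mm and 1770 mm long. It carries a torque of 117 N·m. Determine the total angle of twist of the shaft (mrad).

J = πd⁴/32 = π(0.0548)⁴/32 = 8.854×10^-7 m⁴.
θ = T·L/(G·J) = 117.0 × 1.77 / (79.6×10⁹ × 8.854×10^-7) = 2.938×10^-3 rad.

2.94 mrad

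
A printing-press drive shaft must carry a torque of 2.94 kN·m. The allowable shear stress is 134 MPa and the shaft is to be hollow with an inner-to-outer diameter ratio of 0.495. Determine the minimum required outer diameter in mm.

For a hollow shaft with d_i/d_o = 0.495: τ_max = 16T/(π d_o³ (1−k⁴)), so d_o = [16T/(π τ_allow (1−k⁴))]^(1/3) = [16·2940/(π·1.34×10^8·0.9400)]^(1/3) = 0.04917 m.

49.2 mm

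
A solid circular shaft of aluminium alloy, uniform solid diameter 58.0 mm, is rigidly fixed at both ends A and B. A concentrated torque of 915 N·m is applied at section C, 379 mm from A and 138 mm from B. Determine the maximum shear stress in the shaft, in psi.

2540 psi

With uniform GJ and both ends fixed, compatibility θ_AC = θ_CB gives T_A·a = T_B·b, together with T_A + T_B = T₀.
T_A = T₀·b/(a+b) = 915.0·138/517.0 = 244.2 N·m; T_B = 670.8 N·m.
τ in each portion: τ_AC = 6.38×10^6 Pa, τ_CB = 1.75×10^7 Pa; maximum is in CB.
τ_max = T_CB·r/J = 670.8·0.0290/1.11×10^-6 = 1.751×10^7 Pa.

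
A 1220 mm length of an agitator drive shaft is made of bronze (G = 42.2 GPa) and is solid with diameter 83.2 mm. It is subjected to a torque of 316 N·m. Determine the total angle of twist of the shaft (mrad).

1.94 mrad

J = πd⁴/32 = π(0.0832)⁴/32 = 4.704×10^-6 m⁴.
θ = T·L/(G·J) = 316.0 × 1.22 / (42.2×10⁹ × 4.704×10^-6) = 1.942×10^-3 rad.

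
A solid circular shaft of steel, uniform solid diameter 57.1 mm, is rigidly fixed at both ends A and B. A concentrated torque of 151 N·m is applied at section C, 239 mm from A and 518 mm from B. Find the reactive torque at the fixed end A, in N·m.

103 N·m

With uniform GJ and both ends fixed, compatibility θ_AC = θ_CB gives T_A·a = T_B·b, together with T_A + T_B = T₀.
T_A = T₀·b/(a+b) = 151.0·518/757.0 = 103.3 N·m; T_B = 47.67 N·m.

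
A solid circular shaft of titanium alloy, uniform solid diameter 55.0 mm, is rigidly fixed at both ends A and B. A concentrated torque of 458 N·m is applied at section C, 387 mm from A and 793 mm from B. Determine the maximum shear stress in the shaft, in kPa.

9420 kPa

With uniform GJ and both ends fixed, compatibility θ_AC = θ_CB gives T_A·a = T_B·b, together with T_A + T_B = T₀.
T_A = T₀·b/(a+b) = 458.0·793/1180 = 307.8 N·m; T_B = 150.2 N·m.
τ in each portion: τ_AC = 9.42×10^6 Pa, τ_CB = 4.60×10^6 Pa; maximum is in AC.
τ_max = T_AC·r/J = 307.8·0.0275/8.98×10^-7 = 9.422×10^6 Pa.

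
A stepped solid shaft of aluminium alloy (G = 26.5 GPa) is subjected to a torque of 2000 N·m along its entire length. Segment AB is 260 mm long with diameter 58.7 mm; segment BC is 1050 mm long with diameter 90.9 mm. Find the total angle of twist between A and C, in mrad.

28.7 mrad

J_AB = π(0.0587)⁴/32 = 1.17×10^-6 m⁴; J_BC = π(0.0909)⁴/32 = 6.70×10^-6 m⁴.
θ = (T/G)·Σ L_i/J_i = (2000/26.5×10⁹)·(0.260/1.17×10^-6 + 1.05/6.70×10^-6) = 0.02866 rad.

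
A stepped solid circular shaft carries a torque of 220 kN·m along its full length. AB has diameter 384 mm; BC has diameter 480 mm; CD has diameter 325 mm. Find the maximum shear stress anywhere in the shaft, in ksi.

Under the same torque, τ_max = 16T/(πd³) is largest where d is smallest — segment CD (d = 325 mm).
τ_max = 16·220000/(π·(0.325)³) = 3.264×10^7 Pa.

4.73 ksi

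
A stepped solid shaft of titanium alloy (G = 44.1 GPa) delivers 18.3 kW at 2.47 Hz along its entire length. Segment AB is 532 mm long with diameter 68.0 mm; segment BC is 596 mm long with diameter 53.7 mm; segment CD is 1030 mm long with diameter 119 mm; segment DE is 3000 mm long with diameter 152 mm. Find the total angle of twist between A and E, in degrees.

1.67°

ω = 2π·2.47 = 15.52 rad/s, so T = P/ω = 18.3×10³ / 15.52 = 1179 N·m.
J_AB = π(0.0680)⁴/32 = 2.10×10^-6 m⁴; J_BC = π(0.0537)⁴/32 = 8.16×10^-7 m⁴; J_CD = π(0.119)⁴/32 = 1.97×10^-5 m⁴; J_DE = π(0.152)⁴/32 = 5.24×10^-5 m⁴.
θ = (T/G)·Σ L_i/J_i = (1179/44.1×10⁹)·(0.532/2.10×10^-6 + 0.596/8.16×10^-7 + 1.03/1.97×10^-5 + 3.00/5.24×10^-5) = 0.02923 rad.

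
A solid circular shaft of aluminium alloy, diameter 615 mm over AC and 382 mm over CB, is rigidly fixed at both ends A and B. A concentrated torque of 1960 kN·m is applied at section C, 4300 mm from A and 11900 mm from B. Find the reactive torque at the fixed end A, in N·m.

Compatibility: T_A·a/J_AC = T_B·b/J_CB with T_A + T_B = T₀.
J_AC = 0.0140 m⁴, J_CB = 2.09×10^-3 m⁴, so T_A = T₀·(J_AC/a)/((J_AC/a)+(J_CB/b)) = 1.860e6 N·m, T_B = 100000 N·m.

1.86e6 N·m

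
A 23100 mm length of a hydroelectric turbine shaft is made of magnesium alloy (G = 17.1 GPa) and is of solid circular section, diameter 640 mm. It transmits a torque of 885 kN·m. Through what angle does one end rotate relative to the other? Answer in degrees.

4.16°

J = πd⁴/32 = π(0.640)⁴/32 = 0.01647 m⁴.
θ = T·L/(G·J) = 885000 × 23.1 / (17.1×10⁹ × 0.01647) = 0.07258 rad.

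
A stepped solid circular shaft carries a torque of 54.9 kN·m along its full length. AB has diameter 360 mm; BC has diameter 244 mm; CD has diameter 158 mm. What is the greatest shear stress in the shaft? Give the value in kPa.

Under the same torque, τ_max = 16T/(πd³) is largest where d is smallest — segment CD (d = 158 mm).
τ_max = 16·54900/(π·(0.158)³) = 7.089×10^7 Pa.

70900 kPa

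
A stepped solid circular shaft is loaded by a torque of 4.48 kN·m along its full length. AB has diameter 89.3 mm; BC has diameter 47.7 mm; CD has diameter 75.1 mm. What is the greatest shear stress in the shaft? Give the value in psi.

30500 psi

Under the same torque, τ_max = 16T/(πd³) is largest where d is smallest — segment BC (d = 47.7 mm).
τ_max = 16·4480/(π·(0.0477)³) = 2.102×10^8 Pa.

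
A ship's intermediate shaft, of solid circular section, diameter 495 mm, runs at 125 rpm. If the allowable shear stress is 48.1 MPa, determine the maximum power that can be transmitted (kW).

J = πd⁴/32 = π(0.495)⁴/32 = 5.894×10^-3 m⁴.
T_max = τ_allow·J/r = 4.81×10^7 × 5.894×10^-3 / 0.247 = 1.145e6 N·m.
ω = 2π·125/60 = 13.09 rad/s, so P_max = T_max·ω = 1.499×10^7 W.

15000 kW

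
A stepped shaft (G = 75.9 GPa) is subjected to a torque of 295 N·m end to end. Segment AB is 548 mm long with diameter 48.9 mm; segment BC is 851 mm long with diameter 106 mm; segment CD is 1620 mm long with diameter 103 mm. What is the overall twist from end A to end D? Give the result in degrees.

J_AB = π(0.0489)⁴/32 = 5.61×10^-7 m⁴; J_BC = π(0.106)⁴/32 = 1.24×10^-5 m⁴; J_CD = π(0.103)⁴/32 = 1.10×10^-5 m⁴.
θ = (T/G)·Σ L_i/J_i = (295.0/75.9×10⁹)·(0.548/5.61×10^-7 + 0.851/1.24×10^-5 + 1.62/1.10×10^-5) = 4.631×10^-3 rad.

0.265°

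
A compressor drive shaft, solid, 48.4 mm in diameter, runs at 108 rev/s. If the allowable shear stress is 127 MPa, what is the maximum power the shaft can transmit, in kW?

J = πd⁴/32 = π(0.0484)⁴/32 = 5.387×10^-7 m⁴.
T_max = τ_allow·J/r = 1.27×10^8 × 5.387×10^-7 / 0.0242 = 2827 N·m.
ω = 2π·108 = 678.6 rad/s, so P_max = T_max·ω = 1.919×10^6 W.

1920 kW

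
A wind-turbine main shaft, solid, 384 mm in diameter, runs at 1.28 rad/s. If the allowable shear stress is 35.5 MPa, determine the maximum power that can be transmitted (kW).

J = πd⁴/32 = π(0.384)⁴/32 = 2.135×10^-3 m⁴.
T_max = τ_allow·J/r = 3.55×10^7 × 2.135×10^-3 / 0.192 = 394700 N·m.
ω = 1.28 rad/s, so P_max = T_max·ω = 5.052×10^5 W.

505 kW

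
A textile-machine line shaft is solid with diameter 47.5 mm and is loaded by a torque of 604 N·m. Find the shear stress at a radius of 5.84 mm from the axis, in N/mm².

J = πd⁴/32 = π(0.0475)⁴/32 = 4.998×10^-7 m⁴.
Shear stress varies linearly with radius: τ = T·r/J = 604.0 × 0.00584 / 4.998×10^-7 = 7.058×10^6 Pa.

7.06 N/mm²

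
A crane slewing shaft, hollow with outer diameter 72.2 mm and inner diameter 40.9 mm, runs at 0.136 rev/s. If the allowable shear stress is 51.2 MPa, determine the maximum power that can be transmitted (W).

J = π(d_o⁴ − d_i⁴)/32 = π(0.0722⁴ − 0.0409⁴)/32 = 2.393×10^-6 m⁴.
T_max = τ_allow·J/r = 5.12×10^7 × 2.393×10^-6 / 0.0361 = 3394 N·m.
ω = 2π·0.136 = 0.8545 rad/s, so P_max = T_max·ω = 2900 W.

2900 W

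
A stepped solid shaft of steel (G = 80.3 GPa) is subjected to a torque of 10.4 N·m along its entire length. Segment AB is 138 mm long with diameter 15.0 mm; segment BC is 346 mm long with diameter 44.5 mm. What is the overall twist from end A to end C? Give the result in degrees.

0.213°

J_AB = π(0.0150)⁴/32 = 4.97×10^-9 m⁴; J_BC = π(0.0445)⁴/32 = 3.85×10^-7 m⁴.
θ = (T/G)·Σ L_i/J_i = (10.40/80.3×10⁹)·(0.138/4.97×10^-9 + 0.346/3.85×10^-7) = 3.713×10^-3 rad.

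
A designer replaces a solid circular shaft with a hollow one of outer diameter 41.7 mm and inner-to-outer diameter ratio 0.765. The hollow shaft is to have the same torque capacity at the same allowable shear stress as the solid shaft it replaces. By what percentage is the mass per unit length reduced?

Equal τ_max and T ⇒ the solid shaft needs d_s³ = d_o³(1−k⁴), so d_s = 41.7·(1−0.765⁴)^(1/3) = 36.26 mm.
Area ratio A_h/A_s = d_o²(1−k²)/d_s² = (1−k²)/(1−k⁴)^(2/3) = 0.5485.
Mass saving = 1 − 0.5485 = 45.1 %.

45.1 %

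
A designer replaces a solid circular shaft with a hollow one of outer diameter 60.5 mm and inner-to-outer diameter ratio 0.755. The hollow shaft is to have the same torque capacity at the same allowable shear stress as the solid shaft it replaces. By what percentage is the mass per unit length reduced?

Equal τ_max and T ⇒ the solid shaft needs d_s³ = d_o³(1−k⁴), so d_s = 60.5·(1−0.755⁴)^(1/3) = 53.07 mm.
Area ratio A_h/A_s = d_o²(1−k²)/d_s² = (1−k²)/(1−k⁴)^(2/3) = 0.5587.
Mass saving = 1 − 0.5587 = 44.1 %.

44.1 %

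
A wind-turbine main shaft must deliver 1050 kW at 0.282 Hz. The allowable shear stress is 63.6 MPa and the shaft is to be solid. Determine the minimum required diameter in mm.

362 mm

ω = 2π·0.282 = 1.772 rad/s, so T = P/ω = 1050×10³ / 1.772 = 592600 N·m.
For a solid shaft τ_max = 16T/(πd³), so d = (16T/(π τ_allow))^(1/3) = (16·592600/(π·6.36×10^7))^(1/3) = 0.3620 m.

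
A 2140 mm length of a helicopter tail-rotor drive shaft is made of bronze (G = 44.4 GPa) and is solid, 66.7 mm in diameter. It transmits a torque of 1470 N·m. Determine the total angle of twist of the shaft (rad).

J = πd⁴/32 = π(0.0667)⁴/32 = 1.943×10^-6 m⁴.
θ = T·L/(G·J) = 1470 × 2.14 / (44.4×10⁹ × 1.943×10^-6) = 0.03646 rad.

0.0365 rad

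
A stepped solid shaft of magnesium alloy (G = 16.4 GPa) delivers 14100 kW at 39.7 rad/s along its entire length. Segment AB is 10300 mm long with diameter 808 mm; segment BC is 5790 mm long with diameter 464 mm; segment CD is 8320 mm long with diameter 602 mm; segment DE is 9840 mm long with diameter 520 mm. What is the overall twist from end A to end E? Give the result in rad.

0.0765 rad

ω = 39.7 rad/s, so T = P/ω = 14100×10³ / 39.70 = 355200 N·m.
J_AB = π(0.808)⁴/32 = 0.0418 m⁴; J_BC = π(0.464)⁴/32 = 4.55×10^-3 m⁴; J_CD = π(0.602)⁴/32 = 0.0129 m⁴; J_DE = π(0.520)⁴/32 = 7.18×10^-3 m⁴.
θ = (T/G)·Σ L_i/J_i = (355200/16.4×10⁹)·(10.3/0.0418 + 5.79/4.55×10^-3 + 8.32/0.0129 + 9.84/7.18×10^-3) = 0.07655 rad.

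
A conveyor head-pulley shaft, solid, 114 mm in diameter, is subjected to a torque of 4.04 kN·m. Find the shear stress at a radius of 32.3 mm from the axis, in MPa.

J = πd⁴/32 = π(0.114)⁴/32 = 1.658×10^-5 m⁴.
Shear stress varies linearly with radius: τ = T·r/J = 4040 × 0.0323 / 1.658×10^-5 = 7.870×10^6 Pa.

7.87 MPa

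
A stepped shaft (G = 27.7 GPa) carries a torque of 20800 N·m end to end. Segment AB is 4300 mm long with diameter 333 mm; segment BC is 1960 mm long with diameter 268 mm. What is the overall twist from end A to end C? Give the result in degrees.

J_AB = π(0.333)⁴/32 = 1.21×10^-3 m⁴; J_BC = π(0.268)⁴/32 = 5.06×10^-4 m⁴.
θ = (T/G)·Σ L_i/J_i = (20800/27.7×10⁹)·(4.30/1.21×10^-3 + 1.96/5.06×10^-4) = 5.581×10^-3 rad.

0.320°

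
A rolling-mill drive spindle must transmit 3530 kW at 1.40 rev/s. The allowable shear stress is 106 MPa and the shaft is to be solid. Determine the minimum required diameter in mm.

ω = 2π·1.40 = 8.796 rad/s, so T = P/ω = 3530×10³ / 8.796 = 401300 N·m.
For a solid shaft τ_max = 16T/(πd³), so d = (16T/(π τ_allow))^(1/3) = (16·401300/(π·1.06×10^8))^(1/3) = 0.2681 m.

268 mm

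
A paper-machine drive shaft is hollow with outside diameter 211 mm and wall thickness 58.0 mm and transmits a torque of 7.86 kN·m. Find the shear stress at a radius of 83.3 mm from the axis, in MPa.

J = π(d_o⁴ − d_i⁴)/32 = π(0.211⁴ − 0.0950⁴)/32 = 1.866×10^-4 m⁴.
Shear stress varies linearly with radius: τ = T·r/J = 7860 × 0.0833 / 1.866×10^-4 = 3.509×10^6 Pa.

3.51 MPa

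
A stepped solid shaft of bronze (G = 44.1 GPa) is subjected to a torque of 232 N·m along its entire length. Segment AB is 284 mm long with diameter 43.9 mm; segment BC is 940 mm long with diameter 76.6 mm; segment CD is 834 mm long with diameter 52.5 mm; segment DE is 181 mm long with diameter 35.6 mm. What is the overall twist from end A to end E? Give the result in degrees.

J_AB = π(0.0439)⁴/32 = 3.65×10^-7 m⁴; J_BC = π(0.0766)⁴/32 = 3.38×10^-6 m⁴; J_CD = π(0.0525)⁴/32 = 7.46×10^-7 m⁴; J_DE = π(0.0356)⁴/32 = 1.58×10^-7 m⁴.
θ = (T/G)·Σ L_i/J_i = (232.0/44.1×10⁹)·(0.284/3.65×10^-7 + 0.940/3.38×10^-6 + 0.834/7.46×10^-7 + 0.181/1.58×10^-7) = 0.01748 rad.

1.00°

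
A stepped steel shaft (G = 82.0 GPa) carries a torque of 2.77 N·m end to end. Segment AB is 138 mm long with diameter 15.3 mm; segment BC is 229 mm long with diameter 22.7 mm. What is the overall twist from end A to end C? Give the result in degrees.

J_AB = π(0.0153)⁴/32 = 5.38×10^-9 m⁴; J_BC = π(0.0227)⁴/32 = 2.61×10^-8 m⁴.
θ = (T/G)·Σ L_i/J_i = (2.770/82.0×10⁹)·(0.138/5.38×10^-9 + 0.229/2.61×10^-8) = 1.163×10^-3 rad.

0.0667°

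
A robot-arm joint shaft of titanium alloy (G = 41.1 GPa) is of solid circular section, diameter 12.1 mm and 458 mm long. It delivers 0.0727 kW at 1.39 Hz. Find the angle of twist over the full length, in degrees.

2.53°

ω = 2π·1.39 = 8.734 rad/s, so T = P/ω = 0.0727×10³ / 8.734 = 8.324 N·m.
J = πd⁴/32 = π(0.0121)⁴/32 = 2.104×10^-9 m⁴.
θ = T·L/(G·J) = 8.324 × 0.458 / (41.1×10⁹ × 2.104×10^-9) = 0.04408 rad.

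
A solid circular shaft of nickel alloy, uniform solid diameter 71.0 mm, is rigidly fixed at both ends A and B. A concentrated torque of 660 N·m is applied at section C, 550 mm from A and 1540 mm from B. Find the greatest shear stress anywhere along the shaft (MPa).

With uniform GJ and both ends fixed, compatibility θ_AC = θ_CB gives T_A·a = T_B·b, together with T_A + T_B = T₀.
T_A = T₀·b/(a+b) = 660.0·1540/2090 = 486.3 N·m; T_B = 173.7 N·m.
τ in each portion: τ_AC = 6.92×10^6 Pa, τ_CB = 2.47×10^6 Pa; maximum is in AC.
τ_max = T_AC·r/J = 486.3·0.0355/2.49×10^-6 = 6.920×10^6 Pa.

6.92 MPa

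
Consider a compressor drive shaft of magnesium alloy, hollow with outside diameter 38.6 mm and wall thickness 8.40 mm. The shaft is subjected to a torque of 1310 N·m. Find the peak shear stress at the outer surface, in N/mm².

129 N/mm²

J = π(d_o⁴ − d_i⁴)/32 = π(0.0386⁴ − 0.0218⁴)/32 = 1.958×10^-7 m⁴.
τ_max = T·r/J = 1310 × 0.0193 / 1.958×10^-7 = 1.291×10^8 Pa.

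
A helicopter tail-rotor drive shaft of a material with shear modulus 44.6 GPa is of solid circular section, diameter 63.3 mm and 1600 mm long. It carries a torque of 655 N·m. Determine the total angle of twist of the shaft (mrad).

J = πd⁴/32 = π(0.0633)⁴/32 = 1.576×10^-6 m⁴.
θ = T·L/(G·J) = 655.0 × 1.60 / (44.6×10⁹ × 1.576×10^-6) = 0.01491 rad.

14.9 mrad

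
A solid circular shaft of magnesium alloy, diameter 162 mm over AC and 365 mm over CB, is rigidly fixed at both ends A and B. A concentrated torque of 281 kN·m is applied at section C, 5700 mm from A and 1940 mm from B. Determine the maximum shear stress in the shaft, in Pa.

2.90e7 Pa

Compatibility: T_A·a/J_AC = T_B·b/J_CB with T_A + T_B = T₀.
J_AC = 6.76×10^-5 m⁴, J_CB = 1.74×10^-3 m⁴, so T_A = T₀·(J_AC/a)/((J_AC/a)+(J_CB/b)) = 3663 N·m, T_B = 277300 N·m.
τ in each portion: τ_AC = 4.39×10^6 Pa, τ_CB = 2.90×10^7 Pa; maximum is in CB.
τ_max = T_CB·r/J = 277300·0.182/1.74×10^-3 = 2.905×10^7 Pa.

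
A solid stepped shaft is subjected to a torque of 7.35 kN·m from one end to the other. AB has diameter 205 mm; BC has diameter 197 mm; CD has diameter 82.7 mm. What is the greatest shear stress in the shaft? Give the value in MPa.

Under the same torque, τ_max = 16T/(πd³) is largest where d is smallest — segment CD (d = 82.7 mm).
τ_max = 16·7350/(π·(0.0827)³) = 6.618×10^7 Pa.

66.2 MPa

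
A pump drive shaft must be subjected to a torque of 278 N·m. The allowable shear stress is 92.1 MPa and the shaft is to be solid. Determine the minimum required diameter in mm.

24.9 mm

For a solid shaft τ_max = 16T/(πd³), so d = (16T/(π τ_allow))^(1/3) = (16·278.0/(π·9.21×10^7))^(1/3) = 0.02486 m.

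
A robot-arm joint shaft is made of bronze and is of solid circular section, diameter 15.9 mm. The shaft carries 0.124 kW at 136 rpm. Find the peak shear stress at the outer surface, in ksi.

1.60 ksi

ω = 2π·136/60 = 14.24 rad/s, so T = P/ω = 0.124×10³ / 14.24 = 8.707 N·m.
J = πd⁴/32 = π(0.0159)⁴/32 = 6.275×10^-9 m⁴.
τ_max = T·r/J = 8.707 × 0.00795 / 6.275×10^-9 = 1.103×10^7 Pa.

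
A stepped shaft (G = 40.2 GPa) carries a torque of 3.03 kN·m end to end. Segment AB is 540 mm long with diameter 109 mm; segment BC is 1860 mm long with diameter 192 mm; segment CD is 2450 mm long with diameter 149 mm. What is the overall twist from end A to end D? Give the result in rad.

0.00780 rad

J_AB = π(0.109)⁴/32 = 1.39×10^-5 m⁴; J_BC = π(0.192)⁴/32 = 1.33×10^-4 m⁴; J_CD = π(0.149)⁴/32 = 4.84×10^-5 m⁴.
θ = (T/G)·Σ L_i/J_i = (3030/40.2×10⁹)·(0.540/1.39×10^-5 + 1.86/1.33×10^-4 + 2.45/4.84×10^-5) = 7.804×10^-3 rad.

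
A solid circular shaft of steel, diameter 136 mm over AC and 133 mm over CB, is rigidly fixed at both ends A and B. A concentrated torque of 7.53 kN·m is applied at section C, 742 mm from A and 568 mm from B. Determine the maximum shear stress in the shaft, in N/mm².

Compatibility: T_A·a/J_AC = T_B·b/J_CB with T_A + T_B = T₀.
J_AC = 3.36×10^-5 m⁴, J_CB = 3.07×10^-5 m⁴, so T_A = T₀·(J_AC/a)/((J_AC/a)+(J_CB/b)) = 3431 N·m, T_B = 4099 N·m.
τ in each portion: τ_AC = 6.95×10^6 Pa, τ_CB = 8.87×10^6 Pa; maximum is in CB.
τ_max = T_CB·r/J = 4099·0.0665/3.07×10^-5 = 8.874×10^6 Pa.

8.87 N/mm²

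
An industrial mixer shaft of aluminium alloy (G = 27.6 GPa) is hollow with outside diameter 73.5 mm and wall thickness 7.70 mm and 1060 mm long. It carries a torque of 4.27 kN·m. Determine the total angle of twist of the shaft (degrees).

J = π(d_o⁴ − d_i⁴)/32 = π(0.0735⁴ − 0.0581⁴)/32 = 1.746×10^-6 m⁴.
θ = T·L/(G·J) = 4270 × 1.06 / (27.6×10⁹ × 1.746×10^-6) = 0.09390 rad.

5.38°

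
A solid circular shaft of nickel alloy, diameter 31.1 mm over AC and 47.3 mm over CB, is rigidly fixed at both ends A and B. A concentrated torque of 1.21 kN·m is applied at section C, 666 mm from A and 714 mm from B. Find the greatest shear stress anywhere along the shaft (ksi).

7.04 ksi

Compatibility: T_A·a/J_AC = T_B·b/J_CB with T_A + T_B = T₀.
J_AC = 9.18×10^-8 m⁴, J_CB = 4.91×10^-7 m⁴, so T_A = T₀·(J_AC/a)/((J_AC/a)+(J_CB/b)) = 202.0 N·m, T_B = 1008 N·m.
τ in each portion: τ_AC = 3.42×10^7 Pa, τ_CB = 4.85×10^7 Pa; maximum is in CB.
τ_max = T_CB·r/J = 1008·0.0236/4.91×10^-7 = 4.851×10^7 Pa.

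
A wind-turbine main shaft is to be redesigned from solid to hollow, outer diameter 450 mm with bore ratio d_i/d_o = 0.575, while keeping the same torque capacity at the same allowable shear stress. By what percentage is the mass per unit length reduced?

Equal τ_max and T ⇒ the solid shaft needs d_s³ = d_o³(1−k⁴), so d_s = 450·(1−0.575⁴)^(1/3) = 433.0 mm.
Area ratio A_h/A_s = d_o²(1−k²)/d_s² = (1−k²)/(1−k⁴)^(2/3) = 0.7231.
Mass saving = 1 − 0.7231 = 27.7 %.

27.7 %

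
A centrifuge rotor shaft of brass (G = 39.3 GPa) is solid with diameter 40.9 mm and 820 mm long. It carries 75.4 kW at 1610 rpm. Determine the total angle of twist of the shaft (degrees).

1.95°

ω = 2π·1610/60 = 168.6 rad/s, so T = P/ω = 75.4×10³ / 168.6 = 447.2 N·m.
J = πd⁴/32 = π(0.0409)⁴/32 = 2.747×10^-7 m⁴.
θ = T·L/(G·J) = 447.2 × 0.820 / (39.3×10⁹ × 2.747×10^-7) = 0.03397 rad.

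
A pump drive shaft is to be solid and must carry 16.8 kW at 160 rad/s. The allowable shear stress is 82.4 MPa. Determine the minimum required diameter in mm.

18.7 mm

ω = 160 rad/s, so T = P/ω = 16.8×10³ / 160.0 = 105.0 N·m.
For a solid shaft τ_max = 16T/(πd³), so d = (16T/(π τ_allow))^(1/3) = (16·105.0/(π·8.24×10^7))^(1/3) = 0.01865 m.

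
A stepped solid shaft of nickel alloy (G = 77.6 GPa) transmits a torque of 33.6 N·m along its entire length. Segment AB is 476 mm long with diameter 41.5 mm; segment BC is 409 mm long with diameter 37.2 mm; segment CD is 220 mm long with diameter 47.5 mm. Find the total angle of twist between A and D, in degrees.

J_AB = π(0.0415)⁴/32 = 2.91×10^-7 m⁴; J_BC = π(0.0372)⁴/32 = 1.88×10^-7 m⁴; J_CD = π(0.0475)⁴/32 = 5.00×10^-7 m⁴.
θ = (T/G)·Σ L_i/J_i = (33.60/77.6×10⁹)·(0.476/2.91×10^-7 + 0.409/1.88×10^-7 + 0.220/5.00×10^-7) = 1.840×10^-3 rad.

0.105°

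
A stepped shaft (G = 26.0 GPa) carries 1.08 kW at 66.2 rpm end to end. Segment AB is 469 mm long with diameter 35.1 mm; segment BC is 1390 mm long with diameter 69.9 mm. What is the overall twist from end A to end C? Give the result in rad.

0.0224 rad

ω = 2π·66.2/60 = 6.932 rad/s, so T = P/ω = 1.08×10³ / 6.932 = 155.8 N·m.
J_AB = π(0.0351)⁴/32 = 1.49×10^-7 m⁴; J_BC = π(0.0699)⁴/32 = 2.34×10^-6 m⁴.
θ = (T/G)·Σ L_i/J_i = (155.8/26.0×10⁹)·(0.469/1.49×10^-7 + 1.39/2.34×10^-6) = 0.02241 rad.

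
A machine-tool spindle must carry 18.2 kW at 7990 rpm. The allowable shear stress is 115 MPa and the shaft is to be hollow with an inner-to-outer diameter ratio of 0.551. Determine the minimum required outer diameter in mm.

10.2 mm

ω = 2π·7990/60 = 836.7 rad/s, so T = P/ω = 18.2×10³ / 836.7 = 21.75 N·m.
For a hollow shaft with d_i/d_o = 0.551: τ_max = 16T/(π d_o³ (1−k⁴)), so d_o = [16T/(π τ_allow (1−k⁴))]^(1/3) = [16·21.75/(π·1.15×10^8·0.9078)]^(1/3) = 0.01020 m.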